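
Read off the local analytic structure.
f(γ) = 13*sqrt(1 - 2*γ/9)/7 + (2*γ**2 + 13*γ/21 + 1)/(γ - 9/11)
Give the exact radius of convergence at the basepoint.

The radius of convergence is 9/11.

Denominator factor (γ - 9/11): pole of order 1 at 9/11, modulus 9/11.
Branch term (13/7)*sqrt(1 - γ/(9/2)): its argument vanishes at γ = 9/2, a square-root branch point, modulus 9/2.
The radius of convergence is the smallest modulus among the singular points: 9/11.


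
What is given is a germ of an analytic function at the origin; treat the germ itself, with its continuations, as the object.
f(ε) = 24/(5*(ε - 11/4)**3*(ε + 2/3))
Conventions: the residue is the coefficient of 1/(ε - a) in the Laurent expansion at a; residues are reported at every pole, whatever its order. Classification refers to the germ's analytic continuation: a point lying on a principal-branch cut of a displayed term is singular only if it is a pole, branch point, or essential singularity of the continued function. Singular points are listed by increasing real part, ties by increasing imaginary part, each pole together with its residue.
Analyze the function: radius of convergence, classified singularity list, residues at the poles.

Denominator factor (ε + 2/3): pole of order 1 at -2/3, modulus 2/3.
Denominator factor (ε - 11/4)^3: pole of order 3 at 11/4, modulus 11/4.
The radius of convergence is the smallest modulus among the singular points: 2/3.
At the order-1 pole -2/3 set g(ε) = (ε - (-2/3))*f(ε) = 24/(5*(ε - 11/4)**3).
Simple pole: residue = g(a) at a = -2/3, which is -41472/344605.
At the order-3 pole 11/4 set g(ε) = (ε - (11/4))^3*f(ε) = 24/(5*(ε + 2/3)).
Order-3 pole: residue = g''(a)/2; g''(11/4) = 82944/344605, so the residue is 41472/344605.
List the singular points by increasing real part (a conjugate pair: the negative imaginary part first).

Radius of convergence at 0: 2/3.
At -2/3: a pole of order 1; residue -41472/344605.
At 11/4: a pole of order 3; residue 41472/344605.


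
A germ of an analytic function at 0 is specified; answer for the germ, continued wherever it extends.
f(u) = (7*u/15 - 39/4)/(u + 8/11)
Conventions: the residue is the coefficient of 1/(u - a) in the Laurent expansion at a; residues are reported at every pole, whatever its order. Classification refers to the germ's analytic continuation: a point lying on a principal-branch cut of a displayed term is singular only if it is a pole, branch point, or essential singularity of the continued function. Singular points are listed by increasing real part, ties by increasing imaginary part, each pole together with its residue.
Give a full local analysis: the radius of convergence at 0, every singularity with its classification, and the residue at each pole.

Radius of convergence at 0: 8/11.
At -8/11: a pole of order 1; residue -6659/660.

Denominator factor (u + 8/11): pole of order 1 at -8/11, modulus 8/11.
The radius of convergence is the smallest modulus among the singular points: 8/11.
At the order-1 pole -8/11 set g(u) = (u - (-8/11))*f(u) = 7*u/15 - 39/4.
Simple pole: residue = g(a) at a = -8/11, which is -6659/660.


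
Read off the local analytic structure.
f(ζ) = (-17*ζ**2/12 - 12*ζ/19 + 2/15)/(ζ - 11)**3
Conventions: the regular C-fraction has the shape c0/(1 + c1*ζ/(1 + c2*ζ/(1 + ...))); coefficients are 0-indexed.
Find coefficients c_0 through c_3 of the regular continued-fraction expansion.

Taylor coefficients (expand at 0): a_0 = -2/19965, a_1 = 622/1390895, a_2 = 218263/183598140, a_3 = 126449/403915908.
c0 = a_0 = -2/19965. Peel one level at a time: if S = 1 + c*ζ/S' with S'(0) = 1, then c is the ζ-coefficient of S and S' = c*ζ/(S - 1).
S_1 = c0/f = 1 + (933/209)*ζ + (11110909/349448)*ζ^2 + ...; c1 = 933/209.
S_2 = c1*ζ/(S_1 - 1) = 1 + (-11110909/1559976)*ζ + (42919660489/6741066816)*ζ^2 + ...; c2 = -11110909/1559976.
S_3 = c2*ζ/(S_2 - 1) = 1 + (815473549291/912250072536)*ζ + ...; c3 = 815473549291/912250072536.

The regular C-fraction coefficients are [-2/19965, 933/209, -11110909/1559976, 815473549291/912250072536].


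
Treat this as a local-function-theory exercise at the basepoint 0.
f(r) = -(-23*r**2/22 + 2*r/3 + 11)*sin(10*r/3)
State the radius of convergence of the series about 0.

The radius of convergence is infinite.

The factor -sin(10*r/3) is entire and contributes no finite singular point.
The polynomial part has no poles.
No finite singular points: the Taylor series at 0 converges everywhere.


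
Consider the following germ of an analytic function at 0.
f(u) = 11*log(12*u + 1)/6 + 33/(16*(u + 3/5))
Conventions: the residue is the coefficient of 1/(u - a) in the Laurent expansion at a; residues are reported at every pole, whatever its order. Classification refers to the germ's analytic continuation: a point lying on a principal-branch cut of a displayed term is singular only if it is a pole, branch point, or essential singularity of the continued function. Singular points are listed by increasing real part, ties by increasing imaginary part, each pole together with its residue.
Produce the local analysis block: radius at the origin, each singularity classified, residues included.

Denominator factor (u + 3/5): pole of order 1 at -3/5, modulus 3/5.
Branch term (11/6)*log(1 - u/(-1/12)): its argument vanishes at u = -1/12, a logarithmic branch point, modulus 1/12.
The radius of convergence is the smallest modulus among the singular points: 1/12.
The branch term is analytic at -3/5 and contributes nothing to the residue; only the rational part matters.
At the order-1 pole -3/5 set g(u) = (u - (-3/5))*(rational part) = 33/16.
Simple pole: residue = g(a) at a = -3/5, which is 33/16.
List the singular points by increasing real part (a conjugate pair: the negative imaginary part first).

Radius of convergence at 0: 1/12.
At -3/5: a pole of order 1; residue 33/16.
At -1/12: a logarithmic branch point.


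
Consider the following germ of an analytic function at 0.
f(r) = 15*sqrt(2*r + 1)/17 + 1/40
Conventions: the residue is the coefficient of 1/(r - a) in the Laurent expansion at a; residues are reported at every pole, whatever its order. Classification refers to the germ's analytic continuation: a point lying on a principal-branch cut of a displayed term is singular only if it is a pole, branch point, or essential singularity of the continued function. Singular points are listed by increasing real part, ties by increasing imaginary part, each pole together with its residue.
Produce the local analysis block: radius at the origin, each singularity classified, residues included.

Branch term (15/17)*sqrt(1 - r/(-1/2)): its argument vanishes at r = -1/2, a square-root branch point, modulus 1/2.
The radius of convergence is the smallest modulus among the singular points: 1/2.

Radius of convergence at 0: 1/2.
At -1/2: an algebraic (square-root) branch point.


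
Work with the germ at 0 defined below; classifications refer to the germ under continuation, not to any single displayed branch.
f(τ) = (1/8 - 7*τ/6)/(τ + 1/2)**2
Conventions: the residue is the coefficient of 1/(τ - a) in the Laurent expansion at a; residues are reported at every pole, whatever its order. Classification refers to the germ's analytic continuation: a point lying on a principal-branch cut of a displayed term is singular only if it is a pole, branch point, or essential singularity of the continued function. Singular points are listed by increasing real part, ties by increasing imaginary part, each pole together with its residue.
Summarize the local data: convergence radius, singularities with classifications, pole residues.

Denominator factor (τ + 1/2)^2: pole of order 2 at -1/2, modulus 1/2.
The radius of convergence is the smallest modulus among the singular points: 1/2.
At the order-2 pole -1/2 set g(τ) = (τ - (-1/2))^2*f(τ) = 1/8 - 7*τ/6.
Order-2 pole: residue = g'(a); g'(-1/2) = -7/6, so the residue is -7/6.

Radius of convergence at 0: 1/2.
At -1/2: a pole of order 2; residue -7/6.


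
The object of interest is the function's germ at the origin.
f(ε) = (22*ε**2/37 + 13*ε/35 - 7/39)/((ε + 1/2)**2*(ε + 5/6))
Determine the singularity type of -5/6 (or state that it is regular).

The point is a pole of order 1.

The denominator factor ε + 5/6 vanishes at -5/6 and appears to the power 1; the numerator there equals -2306/30303, nonzero, and no other factor vanishes.
Hence a pole whose order is the multiplicity, 1.


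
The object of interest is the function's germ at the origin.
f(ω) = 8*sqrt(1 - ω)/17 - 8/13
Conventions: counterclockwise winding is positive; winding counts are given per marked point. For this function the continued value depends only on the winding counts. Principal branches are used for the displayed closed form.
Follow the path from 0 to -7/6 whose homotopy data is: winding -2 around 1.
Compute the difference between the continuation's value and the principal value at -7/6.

Continued minus principal equals 0.

The rational part is single-valued and drops out of the difference; each branch term changes only by its own monodromy.
(8/17)*sqrt(1 - ω/(1)): winding -2 is even, the square root returns to the same sheet, contribution 0.
Summing the contributions at ω = -7/6 gives 0.


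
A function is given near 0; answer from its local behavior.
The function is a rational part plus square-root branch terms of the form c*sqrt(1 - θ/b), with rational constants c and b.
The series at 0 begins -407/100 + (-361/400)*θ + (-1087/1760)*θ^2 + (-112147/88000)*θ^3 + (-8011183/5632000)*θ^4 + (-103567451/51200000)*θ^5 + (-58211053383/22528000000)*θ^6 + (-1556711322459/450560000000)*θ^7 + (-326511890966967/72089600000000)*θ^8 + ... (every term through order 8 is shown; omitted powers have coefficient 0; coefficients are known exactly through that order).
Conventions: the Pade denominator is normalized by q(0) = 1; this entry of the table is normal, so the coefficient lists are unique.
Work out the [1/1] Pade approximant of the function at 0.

The Pade approximant has numerator coefficients [-407/100, 271869/144400]; denominator coefficients [1, -5435/7942].

Taylor coefficients needed (read off): a_0 = -407/100, a_1 = -361/400, a_2 = -1087/1760.
Write the denominator as Q(θ) = 1 + q1*θ. Requiring Q*f - P = O(θ^3) with deg P <= 1 kills the coefficients of θ^2..θ^2 in Q*f:
  θ^2: a_2 + q1*a_1 = 0, i.e. -1087/1760 + (-361/400)*q1 = 0.
Solving this linear system: q1 = -5435/7942.
The numerator is Q*f truncated at degree 1: P0 = a_0 = -407/100; P1 = a_1 + q1*a_0 = 271869/144400.


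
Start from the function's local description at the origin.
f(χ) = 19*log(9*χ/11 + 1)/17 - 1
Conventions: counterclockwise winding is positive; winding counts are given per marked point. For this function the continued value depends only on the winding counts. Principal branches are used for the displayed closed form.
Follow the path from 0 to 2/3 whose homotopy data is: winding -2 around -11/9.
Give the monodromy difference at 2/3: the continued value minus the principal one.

Continued minus principal equals -(76/17)*pi*i.

The rational part is single-valued and drops out of the difference; each branch term changes only by its own monodromy.
(19/17)*log(1 - χ/(-11/9)): each positive loop around -11/9 adds 2*pi*i to the log, so winding -2 contributes (19/17)*(-2)*2*pi*i = -(76/17)*pi*i.
Summing the contributions at χ = 2/3 gives -(76/17)*pi*i.


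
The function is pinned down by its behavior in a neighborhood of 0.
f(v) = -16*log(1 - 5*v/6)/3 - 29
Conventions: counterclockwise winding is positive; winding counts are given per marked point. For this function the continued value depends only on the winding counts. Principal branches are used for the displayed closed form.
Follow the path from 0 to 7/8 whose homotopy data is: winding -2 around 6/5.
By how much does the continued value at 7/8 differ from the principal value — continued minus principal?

The rational part is single-valued and drops out of the difference; each branch term changes only by its own monodromy.
(-16/3)*log(1 - v/(6/5)): each positive loop around 6/5 adds 2*pi*i to the log, so winding -2 contributes (-16/3)*(-2)*2*pi*i = (64/3)*pi*i.
Summing the contributions at v = 7/8 gives (64/3)*pi*i.

Continued minus principal equals (64/3)*pi*i.


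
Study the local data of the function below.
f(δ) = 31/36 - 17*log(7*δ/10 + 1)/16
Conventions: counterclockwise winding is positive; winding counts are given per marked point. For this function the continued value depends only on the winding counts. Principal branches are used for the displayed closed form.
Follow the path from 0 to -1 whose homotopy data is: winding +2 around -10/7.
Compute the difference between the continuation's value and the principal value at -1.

Continued minus principal equals -(17/4)*pi*i.

The rational part is single-valued and drops out of the difference; each branch term changes only by its own monodromy.
(-17/16)*log(1 - δ/(-10/7)): each positive loop around -10/7 adds 2*pi*i to the log, so winding +2 contributes (-17/16)*(2)*2*pi*i = -(17/4)*pi*i.
Summing the contributions at δ = -1 gives -(17/4)*pi*i.


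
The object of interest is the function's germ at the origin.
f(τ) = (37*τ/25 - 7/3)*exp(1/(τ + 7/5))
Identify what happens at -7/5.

The exponent 1/(τ - (-7/5)) has a pole at -7/5, so exp(1/(τ - (-7/5))) takes every nonzero value near it: an essential singularity (not a pole of any order).

The point is an essential singularity.


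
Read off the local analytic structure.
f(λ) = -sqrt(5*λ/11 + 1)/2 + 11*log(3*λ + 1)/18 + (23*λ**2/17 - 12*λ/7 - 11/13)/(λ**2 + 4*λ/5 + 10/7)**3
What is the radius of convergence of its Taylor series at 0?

Denominator factor (λ**2 + 4*λ/5 + 10/7)^3: discriminant -888/175, complex-conjugate roots (-2/5) + ((1/35)*sqrt(1554))*i and (-2/5) - ((1/35)*sqrt(1554))*i; poles of order 3, moduli (1/7)*sqrt(70) and (1/7)*sqrt(70).
Branch term (-1/2)*sqrt(1 - λ/(-11/5)): its argument vanishes at λ = -11/5, a square-root branch point, modulus 11/5.
Branch term (11/18)*log(1 - λ/(-1/3)): its argument vanishes at λ = -1/3, a logarithmic branch point, modulus 1/3.
The radius of convergence is the smallest modulus among the singular points: 1/3.

The radius of convergence is 1/3.


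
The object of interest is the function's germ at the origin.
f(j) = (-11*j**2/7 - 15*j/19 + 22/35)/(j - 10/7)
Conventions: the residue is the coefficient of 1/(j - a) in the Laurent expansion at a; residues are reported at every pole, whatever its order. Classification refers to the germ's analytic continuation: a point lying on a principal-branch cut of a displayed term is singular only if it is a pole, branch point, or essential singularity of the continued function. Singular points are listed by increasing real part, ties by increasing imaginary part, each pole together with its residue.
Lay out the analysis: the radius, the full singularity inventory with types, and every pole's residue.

Denominator factor (j - 10/7): pole of order 1 at 10/7, modulus 10/7.
The radius of convergence is the smallest modulus among the singular points: 10/7.
At the order-1 pole 10/7 set g(j) = (j - (10/7))*f(j) = -11*j**2/7 - 15*j/19 + 22/35.
Simple pole: residue = g(a) at a = 10/7, which is -120768/32585.

Radius of convergence at 0: 10/7.
At 10/7: a pole of order 1; residue -120768/32585.


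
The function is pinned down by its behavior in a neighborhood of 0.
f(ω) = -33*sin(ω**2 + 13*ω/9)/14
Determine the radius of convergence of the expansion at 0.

The radius of convergence is infinite.

The factor -sin(ω**2 + 13*ω/9) is entire and contributes no finite singular point.
The polynomial part has no poles.
No finite singular points: the Taylor series at 0 converges everywhere.


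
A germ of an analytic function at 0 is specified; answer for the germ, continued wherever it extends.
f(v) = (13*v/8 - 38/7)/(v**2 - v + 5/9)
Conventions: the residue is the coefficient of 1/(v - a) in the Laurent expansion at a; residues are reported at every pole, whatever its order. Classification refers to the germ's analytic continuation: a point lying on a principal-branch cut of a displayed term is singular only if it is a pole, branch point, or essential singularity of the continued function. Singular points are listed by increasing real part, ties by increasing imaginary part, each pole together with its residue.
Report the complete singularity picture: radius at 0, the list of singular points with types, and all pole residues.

Radius of convergence at 0: (1/3)*sqrt(5).
At (1/2) - ((1/6)*sqrt(11))*i: a pole of order 1; residue (13/16) - ((141/112)*sqrt(11))*i.
At (1/2) + ((1/6)*sqrt(11))*i: a pole of order 1; residue (13/16) + ((141/112)*sqrt(11))*i.

Denominator factor (v**2 - v + 5/9): discriminant -11/9, complex-conjugate roots (1/2) + ((1/6)*sqrt(11))*i and (1/2) - ((1/6)*sqrt(11))*i; poles of order 1, moduli (1/3)*sqrt(5) and (1/3)*sqrt(5).
The radius of convergence is the smallest modulus among the singular points: (1/3)*sqrt(5).
The factor v**2 - v + 5/9 splits as (v - a)(v - a') with a = (1/2) - ((1/6)*sqrt(11))*i, a' = (1/2) + ((1/6)*sqrt(11))*i. At the order-1 pole a set g(v) = (v - a)*f(v) = [13*v/8 - 38/7] / (v - a').
Simple pole: residue = g(a) at a = (1/2) - ((1/6)*sqrt(11))*i, which is (13/16) - ((141/112)*sqrt(11))*i.
The factor v**2 - v + 5/9 splits as (v - a)(v - a') with a = (1/2) + ((1/6)*sqrt(11))*i, a' = (1/2) - ((1/6)*sqrt(11))*i. At the order-1 pole a set g(v) = (v - a)*f(v) = [13*v/8 - 38/7] / (v - a').
Simple pole: residue = g(a) at a = (1/2) + ((1/6)*sqrt(11))*i, which is (13/16) + ((141/112)*sqrt(11))*i.
List the singular points by increasing real part (a conjugate pair: the negative imaginary part first).


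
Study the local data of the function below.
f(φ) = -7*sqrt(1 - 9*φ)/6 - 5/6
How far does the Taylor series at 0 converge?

The radius of convergence is 1/9.

Branch term (-7/6)*sqrt(1 - φ/(1/9)): its argument vanishes at φ = 1/9, a square-root branch point, modulus 1/9.
The radius of convergence is the smallest modulus among the singular points: 1/9.


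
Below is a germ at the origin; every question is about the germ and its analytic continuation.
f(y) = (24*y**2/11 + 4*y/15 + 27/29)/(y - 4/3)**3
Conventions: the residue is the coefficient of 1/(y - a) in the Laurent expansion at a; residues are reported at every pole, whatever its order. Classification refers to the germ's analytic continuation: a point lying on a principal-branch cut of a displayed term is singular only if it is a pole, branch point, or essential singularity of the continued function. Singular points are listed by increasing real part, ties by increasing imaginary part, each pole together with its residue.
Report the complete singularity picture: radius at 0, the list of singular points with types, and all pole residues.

Radius of convergence at 0: 4/3.
At 4/3: a pole of order 3; residue 24/11.

Denominator factor (y - 4/3)^3: pole of order 3 at 4/3, modulus 4/3.
The radius of convergence is the smallest modulus among the singular points: 4/3.
At the order-3 pole 4/3 set g(y) = (y - (4/3))^3*f(y) = 24*y**2/11 + 4*y/15 + 27/29.
Order-3 pole: residue = g''(a)/2; g''(4/3) = 48/11, so the residue is 24/11.


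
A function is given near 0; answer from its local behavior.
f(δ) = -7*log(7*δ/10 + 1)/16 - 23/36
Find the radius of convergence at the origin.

The radius of convergence is 10/7.

Branch term (-7/16)*log(1 - δ/(-10/7)): its argument vanishes at δ = -10/7, a logarithmic branch point, modulus 10/7.
The radius of convergence is the smallest modulus among the singular points: 10/7.


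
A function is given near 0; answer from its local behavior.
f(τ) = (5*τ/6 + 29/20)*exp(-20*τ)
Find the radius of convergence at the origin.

The factor exp(-20*τ) is entire and contributes no finite singular point.
The polynomial part has no poles.
No finite singular points: the Taylor series at 0 converges everywhere.

The radius of convergence is infinite.


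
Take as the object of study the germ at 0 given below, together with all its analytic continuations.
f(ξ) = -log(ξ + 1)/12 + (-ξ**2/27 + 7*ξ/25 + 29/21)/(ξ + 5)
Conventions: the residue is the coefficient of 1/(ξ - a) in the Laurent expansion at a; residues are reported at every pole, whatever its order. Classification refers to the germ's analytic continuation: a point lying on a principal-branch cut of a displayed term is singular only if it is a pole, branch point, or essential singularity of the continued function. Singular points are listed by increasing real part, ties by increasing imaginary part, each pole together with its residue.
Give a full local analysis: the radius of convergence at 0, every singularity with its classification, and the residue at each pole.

Denominator factor (ξ + 5): pole of order 1 at -5, modulus 5.
Branch term (-1/12)*log(1 - ξ/(-1)): its argument vanishes at ξ = -1, a logarithmic branch point, modulus 1.
The radius of convergence is the smallest modulus among the singular points: 1.
The branch term is analytic at -5 and contributes nothing to the residue; only the rational part matters.
At the order-1 pole -5 set g(ξ) = (ξ - (-5))*(rational part) = -ξ**2/27 + 7*ξ/25 + 29/21.
Simple pole: residue = g(a) at a = -5, which is -893/945.
List the singular points by increasing real part (a conjugate pair: the negative imaginary part first).

Radius of convergence at 0: 1.
At -5: a pole of order 1; residue -893/945.
At -1: a logarithmic branch point.


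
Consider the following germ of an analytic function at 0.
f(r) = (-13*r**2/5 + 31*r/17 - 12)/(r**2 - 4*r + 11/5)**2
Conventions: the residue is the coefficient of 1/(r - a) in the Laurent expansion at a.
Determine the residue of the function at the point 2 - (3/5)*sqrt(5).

The factor r**2 - 4*r + 11/5 splits as (r - a)(r - a') with a = 2 - (3/5)*sqrt(5), a' = 2 + (3/5)*sqrt(5). At the order-2 pole a set g(r) = (r - a)^2*f(r) = [-13*r**2/5 + 31*r/17 - 12] / (r - a')^2.
Order-2 pole: residue = g'(a); g'(2 - (3/5)*sqrt(5)) = -(5981/9180)*sqrt(5), so the residue is -(5981/9180)*sqrt(5).

The residue is -(5981/9180)*sqrt(5).


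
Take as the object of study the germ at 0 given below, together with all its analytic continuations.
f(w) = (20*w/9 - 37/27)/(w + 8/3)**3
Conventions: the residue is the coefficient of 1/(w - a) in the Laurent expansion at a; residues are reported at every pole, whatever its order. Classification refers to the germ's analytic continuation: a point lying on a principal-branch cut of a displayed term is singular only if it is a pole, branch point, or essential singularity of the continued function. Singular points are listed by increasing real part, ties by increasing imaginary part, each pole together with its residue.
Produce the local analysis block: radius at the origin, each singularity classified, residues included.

Denominator factor (w + 8/3)^3: pole of order 3 at -8/3, modulus 8/3.
The radius of convergence is the smallest modulus among the singular points: 8/3.
At the order-3 pole -8/3 set g(w) = (w - (-8/3))^3*f(w) = 20*w/9 - 37/27.
Order-3 pole: residue = g''(a)/2; g''(-8/3) = 0, so the residue is 0.

Radius of convergence at 0: 8/3.
At -8/3: a pole of order 3; residue 0.


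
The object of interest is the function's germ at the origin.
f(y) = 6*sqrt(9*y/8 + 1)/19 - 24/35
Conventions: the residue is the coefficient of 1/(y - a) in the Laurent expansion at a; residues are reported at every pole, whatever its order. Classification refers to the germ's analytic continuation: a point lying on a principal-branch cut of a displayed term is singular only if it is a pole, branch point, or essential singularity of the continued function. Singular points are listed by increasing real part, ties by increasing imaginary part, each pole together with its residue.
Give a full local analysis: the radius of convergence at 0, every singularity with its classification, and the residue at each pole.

Branch term (6/19)*sqrt(1 - y/(-8/9)): its argument vanishes at y = -8/9, a square-root branch point, modulus 8/9.
The radius of convergence is the smallest modulus among the singular points: 8/9.

Radius of convergence at 0: 8/9.
At -8/9: an algebraic (square-root) branch point.


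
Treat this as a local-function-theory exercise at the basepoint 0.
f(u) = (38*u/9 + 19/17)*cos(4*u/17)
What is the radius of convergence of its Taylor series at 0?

The factor cos(4*u/17) is entire and contributes no finite singular point.
The polynomial part has no poles.
No finite singular points: the Taylor series at 0 converges everywhere.

The radius of convergence is infinite.


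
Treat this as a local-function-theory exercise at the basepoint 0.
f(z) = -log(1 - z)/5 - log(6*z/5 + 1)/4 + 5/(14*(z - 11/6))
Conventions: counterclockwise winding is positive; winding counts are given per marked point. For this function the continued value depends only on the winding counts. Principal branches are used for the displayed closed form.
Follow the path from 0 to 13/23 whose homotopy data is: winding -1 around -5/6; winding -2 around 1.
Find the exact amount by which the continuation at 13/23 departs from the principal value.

Continued minus principal equals (13/10)*pi*i.

The rational part is single-valued and drops out of the difference; each branch term changes only by its own monodromy.
(-1/5)*log(1 - z/(1)): each positive loop around 1 adds 2*pi*i to the log, so winding -2 contributes (-1/5)*(-2)*2*pi*i = (4/5)*pi*i.
(-1/4)*log(1 - z/(-5/6)): each positive loop around -5/6 adds 2*pi*i to the log, so winding -1 contributes (-1/4)*(-1)*2*pi*i = (1/2)*pi*i.
Summing the contributions at z = 13/23 gives (13/10)*pi*i.


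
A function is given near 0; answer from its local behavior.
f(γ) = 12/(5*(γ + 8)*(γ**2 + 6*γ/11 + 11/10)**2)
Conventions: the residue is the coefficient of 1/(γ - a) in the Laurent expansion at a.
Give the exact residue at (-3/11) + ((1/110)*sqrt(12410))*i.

The residue is (-4840/14878587) - ((54074900/79287990123)*sqrt(12410))*i.

The factor γ**2 + 6*γ/11 + 11/10 splits as (γ - a)(γ - a') with a = (-3/11) + ((1/110)*sqrt(12410))*i, a' = (-3/11) - ((1/110)*sqrt(12410))*i. At the order-2 pole a set g(γ) = (γ - a)^2*f(γ) = [12/(5*(γ + 8))] / (γ - a')^2.
Order-2 pole: residue = g'(a); g'((-3/11) + ((1/110)*sqrt(12410))*i) = (-4840/14878587) - ((54074900/79287990123)*sqrt(12410))*i, so the residue is (-4840/14878587) - ((54074900/79287990123)*sqrt(12410))*i.


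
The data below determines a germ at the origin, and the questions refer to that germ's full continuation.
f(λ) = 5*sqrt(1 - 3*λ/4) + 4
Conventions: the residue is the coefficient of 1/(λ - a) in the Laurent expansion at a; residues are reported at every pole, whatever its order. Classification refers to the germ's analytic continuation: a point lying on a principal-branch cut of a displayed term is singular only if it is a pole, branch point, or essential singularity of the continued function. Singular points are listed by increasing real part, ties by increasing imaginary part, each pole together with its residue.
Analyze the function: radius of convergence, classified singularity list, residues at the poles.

Branch term (5)*sqrt(1 - λ/(4/3)): its argument vanishes at λ = 4/3, a square-root branch point, modulus 4/3.
The radius of convergence is the smallest modulus among the singular points: 4/3.

Radius of convergence at 0: 4/3.
At 4/3: an algebraic (square-root) branch point.


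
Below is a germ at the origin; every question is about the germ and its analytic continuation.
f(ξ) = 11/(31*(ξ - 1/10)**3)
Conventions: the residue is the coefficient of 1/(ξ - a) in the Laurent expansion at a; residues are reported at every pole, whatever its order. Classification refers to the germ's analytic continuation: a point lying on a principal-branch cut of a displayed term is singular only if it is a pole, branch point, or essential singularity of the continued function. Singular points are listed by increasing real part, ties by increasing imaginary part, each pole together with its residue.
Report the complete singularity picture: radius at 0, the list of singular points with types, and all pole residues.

Radius of convergence at 0: 1/10.
At 1/10: a pole of order 3; residue 0.

Denominator factor (ξ - 1/10)^3: pole of order 3 at 1/10, modulus 1/10.
The radius of convergence is the smallest modulus among the singular points: 1/10.
At the order-3 pole 1/10 set g(ξ) = (ξ - (1/10))^3*f(ξ) = 11/31.
Order-3 pole: residue = g''(a)/2; g''(1/10) = 0, so the residue is 0.


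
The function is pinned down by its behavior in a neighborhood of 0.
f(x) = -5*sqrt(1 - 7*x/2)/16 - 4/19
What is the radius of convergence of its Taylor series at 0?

The radius of convergence is 2/7.

Branch term (-5/16)*sqrt(1 - x/(2/7)): its argument vanishes at x = 2/7, a square-root branch point, modulus 2/7.
The radius of convergence is the smallest modulus among the singular points: 2/7.


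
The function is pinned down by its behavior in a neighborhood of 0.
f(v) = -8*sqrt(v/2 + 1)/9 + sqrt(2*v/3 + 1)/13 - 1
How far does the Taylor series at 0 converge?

The radius of convergence is 3/2.

Branch term (1/13)*sqrt(1 - v/(-3/2)): its argument vanishes at v = -3/2, a square-root branch point, modulus 3/2.
Branch term (-8/9)*sqrt(1 - v/(-2)): its argument vanishes at v = -2, a square-root branch point, modulus 2.
The radius of convergence is the smallest modulus among the singular points: 3/2.


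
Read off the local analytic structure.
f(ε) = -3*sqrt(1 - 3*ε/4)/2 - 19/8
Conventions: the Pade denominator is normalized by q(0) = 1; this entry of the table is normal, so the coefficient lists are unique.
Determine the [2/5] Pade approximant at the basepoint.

The Pade approximant has numerator coefficients [-31/8, 15643773/4014560, -816051213/899261440]; denominator coefficients [1, -431793/501820, 15343479/112407680, 742041/112407680, 4859271/7194091520, 3797361/57552732160].

Taylor coefficients needed (expand at 0): a_0 = -31/8, a_1 = 9/16, a_2 = 27/256, a_3 = 81/2048, a_4 = 1215/65536, a_5 = 5103/524288, a_6 = 45927/8388608, a_7 = 216513/67108864.
Write the denominator as Q(ε) = 1 + q1*ε + q2*ε^2 + q3*ε^3 + q4*ε^4 + q5*ε^5. Requiring Q*f - P = O(ε^8) with deg P <= 2 kills the coefficients of ε^3..ε^7 in Q*f:
  ε^3: a_3 + q1*a_2 + q2*a_1 + q3*a_0 = 0, i.e. 81/2048 + (27/256)*q1 + (9/16)*q2 + (-31/8)*q3 = 0.
  ε^4: a_4 + q1*a_3 + q2*a_2 + q3*a_1 + q4*a_0 = 0, i.e. 1215/65536 + (81/2048)*q1 + (27/256)*q2 + (9/16)*q3 + (-31/8)*q4 = 0.
  ε^5: a_5 + q1*a_4 + q2*a_3 + q3*a_2 + q4*a_1 + q5*a_0 = 0, i.e. 5103/524288 + (1215/65536)*q1 + (81/2048)*q2 + (27/256)*q3 + (9/16)*q4 + (-31/8)*q5 = 0.
  ε^6: a_6 + q1*a_5 + q2*a_4 + q3*a_3 + q4*a_2 + q5*a_1 = 0, i.e. 45927/8388608 + (5103/524288)*q1 + (1215/65536)*q2 + (81/2048)*q3 + (27/256)*q4 + (9/16)*q5 = 0.
  ε^7: a_7 + q1*a_6 + q2*a_5 + q3*a_4 + q4*a_3 + q5*a_2 = 0, i.e. 216513/67108864 + (45927/8388608)*q1 + (5103/524288)*q2 + (1215/65536)*q3 + (81/2048)*q4 + (27/256)*q5 = 0.
Solving this linear system: q1 = -431793/501820, q2 = 15343479/112407680, q3 = 742041/112407680, q4 = 4859271/7194091520, q5 = 3797361/57552732160.
The numerator is Q*f truncated at degree 2: P0 = a_0 = -31/8; P1 = a_1 + q1*a_0 = 15643773/4014560; P2 = a_2 + q1*a_1 + q2*a_0 = -816051213/899261440.


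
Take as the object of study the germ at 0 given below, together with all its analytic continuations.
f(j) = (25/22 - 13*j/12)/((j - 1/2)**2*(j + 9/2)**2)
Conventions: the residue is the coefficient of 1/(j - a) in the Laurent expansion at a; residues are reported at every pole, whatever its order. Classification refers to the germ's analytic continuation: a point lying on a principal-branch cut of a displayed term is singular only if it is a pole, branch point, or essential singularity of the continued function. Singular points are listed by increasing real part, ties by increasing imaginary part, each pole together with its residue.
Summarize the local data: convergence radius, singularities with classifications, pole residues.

Radius of convergence at 0: 1/2.
At -9/2: a pole of order 2; residue 218/4125.
At 1/2: a pole of order 2; residue -218/4125.

Denominator factor (j - 1/2)^2: pole of order 2 at 1/2, modulus 1/2.
Denominator factor (j + 9/2)^2: pole of order 2 at -9/2, modulus 9/2.
The radius of convergence is the smallest modulus among the singular points: 1/2.
At the order-2 pole -9/2 set g(j) = (j - (-9/2))^2*f(j) = (25/22 - 13*j/12)/(j - 1/2)**2.
Order-2 pole: residue = g'(a); g'(-9/2) = 218/4125, so the residue is 218/4125.
At the order-2 pole 1/2 set g(j) = (j - (1/2))^2*f(j) = (25/22 - 13*j/12)/(j + 9/2)**2.
Order-2 pole: residue = g'(a); g'(1/2) = -218/4125, so the residue is -218/4125.
List the singular points by increasing real part (a conjugate pair: the negative imaginary part first).


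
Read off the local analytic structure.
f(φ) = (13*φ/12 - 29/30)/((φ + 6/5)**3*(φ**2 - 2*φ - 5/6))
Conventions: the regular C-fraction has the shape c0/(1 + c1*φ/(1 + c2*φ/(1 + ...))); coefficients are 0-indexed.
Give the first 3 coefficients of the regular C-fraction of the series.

Taylor coefficients (expand at 0): a_0 = 145/216, a_1 = -97/24, a_2 = 196777/12960.
c0 = a_0 = 145/216. Peel one level at a time: if S = 1 + c*φ/S' with S'(0) = 1, then c is the φ-coefficient of S and S' = c*φ/(S - 1).
S_1 = c0/f = 1 + (873/145)*φ + (687803/50460)*φ^2 + ...; c1 = 873/145.
S_2 = c1*φ/(S_1 - 1) = 1 + (-687803/303804)*φ + ...; c2 = -687803/303804.

The regular C-fraction coefficients are [145/216, 873/145, -687803/303804].


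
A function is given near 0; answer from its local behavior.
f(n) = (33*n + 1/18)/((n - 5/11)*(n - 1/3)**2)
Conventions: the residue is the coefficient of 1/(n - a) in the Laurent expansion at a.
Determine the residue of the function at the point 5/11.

The residue is 32791/32.

At the order-1 pole 5/11 set g(n) = (n - (5/11))*f(n) = (33*n + 1/18)/(n - 1/3)**2.
Simple pole: residue = g(a) at a = 5/11, which is 32791/32.


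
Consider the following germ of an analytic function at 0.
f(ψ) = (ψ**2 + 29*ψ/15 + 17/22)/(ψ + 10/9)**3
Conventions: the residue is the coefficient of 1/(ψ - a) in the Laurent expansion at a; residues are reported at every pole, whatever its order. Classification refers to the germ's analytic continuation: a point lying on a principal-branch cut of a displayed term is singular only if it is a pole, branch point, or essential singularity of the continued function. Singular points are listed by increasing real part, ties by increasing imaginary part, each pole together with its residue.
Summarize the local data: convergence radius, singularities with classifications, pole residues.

Radius of convergence at 0: 10/9.
At -10/9: a pole of order 3; residue 1.

Denominator factor (ψ + 10/9)^3: pole of order 3 at -10/9, modulus 10/9.
The radius of convergence is the smallest modulus among the singular points: 10/9.
At the order-3 pole -10/9 set g(ψ) = (ψ - (-10/9))^3*f(ψ) = ψ**2 + 29*ψ/15 + 17/22.
Order-3 pole: residue = g''(a)/2; g''(-10/9) = 2, so the residue is 1.


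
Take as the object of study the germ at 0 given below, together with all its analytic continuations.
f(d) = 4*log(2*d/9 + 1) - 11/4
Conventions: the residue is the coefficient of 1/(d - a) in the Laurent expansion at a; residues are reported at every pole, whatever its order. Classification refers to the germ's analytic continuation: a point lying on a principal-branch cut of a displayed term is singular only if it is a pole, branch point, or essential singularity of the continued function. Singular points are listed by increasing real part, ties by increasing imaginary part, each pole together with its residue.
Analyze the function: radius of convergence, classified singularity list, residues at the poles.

Branch term (4)*log(1 - d/(-9/2)): its argument vanishes at d = -9/2, a logarithmic branch point, modulus 9/2.
The radius of convergence is the smallest modulus among the singular points: 9/2.

Radius of convergence at 0: 9/2.
At -9/2: a logarithmic branch point.


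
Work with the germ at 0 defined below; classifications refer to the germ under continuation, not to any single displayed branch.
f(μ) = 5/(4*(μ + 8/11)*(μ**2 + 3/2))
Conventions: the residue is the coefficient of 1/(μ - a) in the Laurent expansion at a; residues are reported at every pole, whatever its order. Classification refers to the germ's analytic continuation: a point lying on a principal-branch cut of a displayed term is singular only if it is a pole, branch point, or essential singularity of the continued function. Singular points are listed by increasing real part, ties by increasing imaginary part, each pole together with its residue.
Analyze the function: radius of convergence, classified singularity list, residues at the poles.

Denominator factor (μ + 8/11): pole of order 1 at -8/11, modulus 8/11.
Denominator factor (μ**2 + 3/2): discriminant -6, complex-conjugate roots ((1/2)*sqrt(6))*i and -((1/2)*sqrt(6))*i; poles of order 1, moduli (1/2)*sqrt(6) and (1/2)*sqrt(6).
The radius of convergence is the smallest modulus among the singular points: 8/11.
At the order-1 pole -8/11 set g(μ) = (μ - (-8/11))*f(μ) = 5/(4*(μ**2 + 3/2)).
Simple pole: residue = g(a) at a = -8/11, which is 605/982.
The factor μ**2 + 3/2 splits as (μ - a)(μ - a') with a = -((1/2)*sqrt(6))*i, a' = ((1/2)*sqrt(6))*i. At the order-1 pole a set g(μ) = (μ - a)*f(μ) = [5/(4*(μ + 8/11))] / (μ - a').
Simple pole: residue = g(a) at a = -((1/2)*sqrt(6))*i, which is (-605/1964) + ((110/1473)*sqrt(6))*i.
The factor μ**2 + 3/2 splits as (μ - a)(μ - a') with a = ((1/2)*sqrt(6))*i, a' = -((1/2)*sqrt(6))*i. At the order-1 pole a set g(μ) = (μ - a)*f(μ) = [5/(4*(μ + 8/11))] / (μ - a').
Simple pole: residue = g(a) at a = ((1/2)*sqrt(6))*i, which is (-605/1964) - ((110/1473)*sqrt(6))*i.
List the singular points by increasing real part (a conjugate pair: the negative imaginary part first).

Radius of convergence at 0: 8/11.
At -8/11: a pole of order 1; residue 605/982.
At -((1/2)*sqrt(6))*i: a pole of order 1; residue (-605/1964) + ((110/1473)*sqrt(6))*i.
At ((1/2)*sqrt(6))*i: a pole of order 1; residue (-605/1964) - ((110/1473)*sqrt(6))*i.


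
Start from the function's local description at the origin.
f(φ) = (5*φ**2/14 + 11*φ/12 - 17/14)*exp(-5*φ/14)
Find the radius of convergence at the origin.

The radius of convergence is infinite.

The factor exp(-5*φ/14) is entire and contributes no finite singular point.
The polynomial part has no poles.
No finite singular points: the Taylor series at 0 converges everywhere.


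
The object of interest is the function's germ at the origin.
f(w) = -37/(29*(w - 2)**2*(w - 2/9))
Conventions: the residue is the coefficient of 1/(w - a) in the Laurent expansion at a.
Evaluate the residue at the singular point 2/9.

At the order-1 pole 2/9 set g(w) = (w - (2/9))*f(w) = -37/(29*(w - 2)**2).
Simple pole: residue = g(a) at a = 2/9, which is -2997/7424.

The residue is -2997/7424.


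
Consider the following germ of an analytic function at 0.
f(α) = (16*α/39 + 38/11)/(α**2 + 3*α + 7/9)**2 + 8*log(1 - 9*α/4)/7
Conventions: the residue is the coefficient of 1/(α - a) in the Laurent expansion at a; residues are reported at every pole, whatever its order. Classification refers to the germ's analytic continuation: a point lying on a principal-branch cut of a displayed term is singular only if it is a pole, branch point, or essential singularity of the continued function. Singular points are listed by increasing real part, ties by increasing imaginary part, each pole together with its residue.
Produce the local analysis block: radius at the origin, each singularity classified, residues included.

Radius of convergence at 0: 3/2 - (1/6)*sqrt(53).
At -3/2 - (1/6)*sqrt(53): a pole of order 2; residue (21924/401687)*sqrt(53).
At -3/2 + (1/6)*sqrt(53): a pole of order 2; residue -(21924/401687)*sqrt(53).
At 4/9: a logarithmic branch point.

Denominator factor (α**2 + 3*α + 7/9)^2: discriminant 53/9, real irrational roots -3/2 + (1/6)*sqrt(53) and -3/2 - (1/6)*sqrt(53); poles of order 2, moduli 3/2 - (1/6)*sqrt(53) and 3/2 + (1/6)*sqrt(53).
Branch term (8/7)*log(1 - α/(4/9)): its argument vanishes at α = 4/9, a logarithmic branch point, modulus 4/9.
The radius of convergence is the smallest modulus among the singular points: 3/2 - (1/6)*sqrt(53).
The branch term is analytic at -3/2 - (1/6)*sqrt(53) and contributes nothing to the residue; only the rational part matters.
The factor α**2 + 3*α + 7/9 splits as (α - a)(α - a') with a = -3/2 - (1/6)*sqrt(53), a' = -3/2 + (1/6)*sqrt(53). At the order-2 pole a set g(α) = (α - a)^2*(rational part) = [16*α/39 + 38/11] / (α - a')^2.
Order-2 pole: residue = g'(a); g'(-3/2 - (1/6)*sqrt(53)) = (21924/401687)*sqrt(53), so the residue is (21924/401687)*sqrt(53).
The branch term is analytic at -3/2 + (1/6)*sqrt(53) and contributes nothing to the residue; only the rational part matters.
The factor α**2 + 3*α + 7/9 splits as (α - a)(α - a') with a = -3/2 + (1/6)*sqrt(53), a' = -3/2 - (1/6)*sqrt(53). At the order-2 pole a set g(α) = (α - a)^2*(rational part) = [16*α/39 + 38/11] / (α - a')^2.
Order-2 pole: residue = g'(a); g'(-3/2 + (1/6)*sqrt(53)) = -(21924/401687)*sqrt(53), so the residue is -(21924/401687)*sqrt(53).
List the singular points by increasing real part (a conjugate pair: the negative imaginary part first).
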